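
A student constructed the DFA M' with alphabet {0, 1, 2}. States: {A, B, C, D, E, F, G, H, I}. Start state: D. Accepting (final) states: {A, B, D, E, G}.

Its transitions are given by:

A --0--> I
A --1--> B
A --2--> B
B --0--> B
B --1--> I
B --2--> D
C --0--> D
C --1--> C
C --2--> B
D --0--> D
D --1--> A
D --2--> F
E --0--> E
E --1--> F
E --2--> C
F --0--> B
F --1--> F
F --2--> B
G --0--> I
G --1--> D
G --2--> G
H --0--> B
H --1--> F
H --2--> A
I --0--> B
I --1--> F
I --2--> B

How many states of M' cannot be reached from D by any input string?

BFS from D reaches {A, B, D, F, I}; the 4 state(s) C, E, G, H are never visited.

4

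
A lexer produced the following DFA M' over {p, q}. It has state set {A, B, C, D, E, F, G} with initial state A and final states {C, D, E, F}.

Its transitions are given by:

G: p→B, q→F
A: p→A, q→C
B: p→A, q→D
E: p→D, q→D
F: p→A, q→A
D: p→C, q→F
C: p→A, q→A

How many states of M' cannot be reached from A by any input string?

5

BFS from A reaches {A, C}; the 5 state(s) B, D, E, F, G are never visited.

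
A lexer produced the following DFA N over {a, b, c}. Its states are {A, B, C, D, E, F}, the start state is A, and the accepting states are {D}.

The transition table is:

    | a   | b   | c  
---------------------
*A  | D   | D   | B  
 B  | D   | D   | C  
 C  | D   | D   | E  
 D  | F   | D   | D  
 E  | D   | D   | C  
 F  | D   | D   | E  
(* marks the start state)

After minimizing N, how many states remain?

2

Initial partition by acceptance: {D} | {A,B,C,E,F}.
The partition is now stable with 2 blocks: {D} | {A,B,C,E,F}.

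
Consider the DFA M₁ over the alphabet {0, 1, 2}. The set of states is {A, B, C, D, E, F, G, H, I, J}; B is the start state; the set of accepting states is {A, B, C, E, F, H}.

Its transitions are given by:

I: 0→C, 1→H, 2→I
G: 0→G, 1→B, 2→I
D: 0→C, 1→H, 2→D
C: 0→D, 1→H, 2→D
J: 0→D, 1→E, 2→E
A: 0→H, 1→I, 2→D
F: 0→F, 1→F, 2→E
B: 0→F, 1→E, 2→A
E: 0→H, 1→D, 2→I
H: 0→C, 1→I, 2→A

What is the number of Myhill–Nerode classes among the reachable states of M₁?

6

States {G,J} cannot be reached from the start state, so discard them.
Initial partition by acceptance: {A,B,C,E,F,H} | {D,I}.
Refine {A,B,C,E,F,H} on symbol 0: members go to different blocks, giving {A,B,E,F,H} and {C}.
On input 0, block {A,B,E,F,H} splits into {A,B,E,F} and {H}.
Split {A,B,E,F} by δ(·,0) → {A,E} and {B,F}.
On input 1, block {B,F} splits into {B} and {F}.
Stable partition: {A,E} | {D,I} | {C} | {H} | {B} | {F} — 6 equivalence classes.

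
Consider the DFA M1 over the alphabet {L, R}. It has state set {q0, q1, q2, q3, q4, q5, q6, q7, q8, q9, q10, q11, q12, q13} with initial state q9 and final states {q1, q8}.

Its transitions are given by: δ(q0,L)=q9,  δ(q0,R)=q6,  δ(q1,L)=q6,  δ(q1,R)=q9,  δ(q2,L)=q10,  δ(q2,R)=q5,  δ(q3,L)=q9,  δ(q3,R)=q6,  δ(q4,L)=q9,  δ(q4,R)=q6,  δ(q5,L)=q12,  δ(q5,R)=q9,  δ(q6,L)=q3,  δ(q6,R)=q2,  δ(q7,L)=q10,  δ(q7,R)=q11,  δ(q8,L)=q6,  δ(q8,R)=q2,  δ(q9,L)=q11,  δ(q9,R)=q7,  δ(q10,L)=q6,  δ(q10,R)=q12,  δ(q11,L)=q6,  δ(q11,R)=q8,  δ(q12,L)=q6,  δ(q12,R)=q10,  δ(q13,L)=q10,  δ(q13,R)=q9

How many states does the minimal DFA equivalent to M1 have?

States {q0,q1,q4,q13} cannot be reached from the start state, so discard them.
Start with accepting vs non-accepting: {q8} | {q2,q3,q5,q6,q7,q9,q10,q11,q12}.
Split {q2,q3,q5,q6,q7,q9,q10,q11,q12} by δ(·,R) → {q2,q3,q5,q6,q7,q9,q10,q12} and {q11}.
Refine {q2,q3,q5,q6,q7,q9,q10,q12} on symbol L: members go to different blocks, giving {q2,q3,q5,q6,q7,q10,q12} and {q9}.
Refine {q2,q3,q5,q6,q7,q10,q12} on symbol L: members go to different blocks, giving {q2,q5,q6,q7,q10,q12} and {q3}.
Split {q2,q5,q6,q7,q10,q12} by δ(·,L) → {q2,q5,q7,q10,q12} and {q6}.
On input L, block {q2,q5,q7,q10,q12} splits into {q2,q5,q7} and {q10,q12}.
Split {q2,q5,q7} by δ(·,R) → {q2} and {q5} and {q7}.
The partition is now stable with 9 blocks: {q8} | {q2} | {q11} | {q9} | {q3} | {q6} | {q10,q12} | {q5} | {q7}.

9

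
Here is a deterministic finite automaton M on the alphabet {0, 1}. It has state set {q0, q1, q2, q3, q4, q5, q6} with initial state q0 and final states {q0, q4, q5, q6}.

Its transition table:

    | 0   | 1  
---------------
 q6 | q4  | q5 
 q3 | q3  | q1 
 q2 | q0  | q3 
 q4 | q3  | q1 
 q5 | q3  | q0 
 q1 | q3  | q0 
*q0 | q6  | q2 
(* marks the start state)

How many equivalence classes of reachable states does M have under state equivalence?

7

Initial partition by acceptance: {q0,q4,q5,q6} | {q1,q2,q3}.
Split {q0,q4,q5,q6} by δ(·,0) → {q0,q6} and {q4,q5}.
Refine {q0,q6} on symbol 0: members go to different blocks, giving {q0} and {q6}.
Split {q1,q2,q3} by δ(·,0) → {q1,q3} and {q2}.
Refine {q1,q3} on symbol 1: members go to different blocks, giving {q1} and {q3}.
Refine {q4,q5} on symbol 1: members go to different blocks, giving {q4} and {q5}.
The partition is now stable with 7 blocks: {q0} | {q1} | {q4} | {q6} | {q2} | {q3} | {q5}.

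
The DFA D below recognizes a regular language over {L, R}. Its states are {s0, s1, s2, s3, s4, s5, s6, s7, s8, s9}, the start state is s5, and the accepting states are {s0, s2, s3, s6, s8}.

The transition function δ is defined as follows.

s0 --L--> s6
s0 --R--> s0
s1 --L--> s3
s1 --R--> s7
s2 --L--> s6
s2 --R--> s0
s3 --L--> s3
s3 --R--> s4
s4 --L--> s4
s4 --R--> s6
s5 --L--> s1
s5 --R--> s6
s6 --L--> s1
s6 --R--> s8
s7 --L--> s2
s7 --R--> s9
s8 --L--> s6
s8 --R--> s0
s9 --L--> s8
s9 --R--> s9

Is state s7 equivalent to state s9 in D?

Every state is reachable, so we keep all 10.
Start with accepting vs non-accepting: {s0,s2,s3,s6,s8} | {s1,s4,s5,s7,s9}.
On input L, block {s0,s2,s3,s6,s8} splits into {s0,s2,s3,s8} and {s6}.
Refine {s0,s2,s3,s8} on symbol L: members go to different blocks, giving {s0,s2,s8} and {s3}.
Refine {s1,s4,s5,s7,s9} on symbol L: members go to different blocks, giving {s4,s5} and {s7,s9} and {s1}.
On input L, block {s4,s5} splits into {s4} and {s5}.
Stable partition: {s0,s2,s8} | {s4} | {s6} | {s3} | {s7,s9} | {s1} | {s5} — 7 equivalence classes.
s7 and s9 lie in the same block of the stable partition, so they are equivalent — no string distinguishes them.

Yes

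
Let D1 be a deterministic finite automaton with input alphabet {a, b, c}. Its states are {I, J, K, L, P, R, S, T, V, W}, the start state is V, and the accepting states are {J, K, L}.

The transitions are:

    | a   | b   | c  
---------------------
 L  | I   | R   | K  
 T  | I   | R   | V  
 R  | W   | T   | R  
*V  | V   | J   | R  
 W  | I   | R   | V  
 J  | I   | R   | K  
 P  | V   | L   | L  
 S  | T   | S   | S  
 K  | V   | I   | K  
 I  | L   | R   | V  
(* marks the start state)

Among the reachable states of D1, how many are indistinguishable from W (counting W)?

2

First remove the unreachable states {P,S}; 8 states remain.
Initial partition by acceptance: {J,K,L} | {I,R,T,V,W}.
Refine {I,R,T,V,W} on symbol a: members go to different blocks, giving {R,T,V,W} and {I}.
On input a, block {J,K,L} splits into {J,L} and {K}.
Refine {R,T,V,W} on symbol a: members go to different blocks, giving {R,V} and {T,W}.
On input a, block {R,V} splits into {V} and {R}.
The partition is now stable with 6 blocks: {J,L} | {V} | {I} | {K} | {T,W} | {R}.
State W belongs to the block {T,W}, which has 2 states.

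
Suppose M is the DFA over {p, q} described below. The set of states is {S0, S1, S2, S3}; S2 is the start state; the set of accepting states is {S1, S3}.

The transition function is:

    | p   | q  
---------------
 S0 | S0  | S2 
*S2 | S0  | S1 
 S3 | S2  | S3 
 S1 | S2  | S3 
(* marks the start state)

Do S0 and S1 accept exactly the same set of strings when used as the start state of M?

No

Start with accepting vs non-accepting: {S1,S3} | {S0,S2}.
Refine {S0,S2} on symbol q: members go to different blocks, giving {S0} and {S2}.
No further refinement is possible. Final partition (3 blocks): {S1,S3} | {S0} | {S2}.
S0 and S1 end up in different blocks, so they are distinguishable. For instance, the string 'ε' is accepted from only S1.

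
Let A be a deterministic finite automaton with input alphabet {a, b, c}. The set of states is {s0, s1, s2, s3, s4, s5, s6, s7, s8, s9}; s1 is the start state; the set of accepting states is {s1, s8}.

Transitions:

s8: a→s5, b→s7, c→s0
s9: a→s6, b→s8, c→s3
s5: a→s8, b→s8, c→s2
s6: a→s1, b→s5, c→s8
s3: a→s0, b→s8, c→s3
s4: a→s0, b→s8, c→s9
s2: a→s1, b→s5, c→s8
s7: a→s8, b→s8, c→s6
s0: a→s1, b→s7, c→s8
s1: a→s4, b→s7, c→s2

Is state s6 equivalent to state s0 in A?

Yes

All states are reachable from the start state.
Start with accepting vs non-accepting: {s1,s8} | {s0,s2,s3,s4,s5,s6,s7,s9}.
On input a, block {s0,s2,s3,s4,s5,s6,s7,s9} splits into {s0,s2,s5,s6,s7} and {s3,s4,s9}.
Split {s1,s8} by δ(·,a) → {s1} and {s8}.
Refine {s0,s2,s5,s6,s7} on symbol a: members go to different blocks, giving {s0,s2,s6} and {s5,s7}.
Stable partition: {s1} | {s0,s2,s6} | {s3,s4,s9} | {s8} | {s5,s7} — 5 equivalence classes.
s6 and s0 lie in the same block of the stable partition, so they are equivalent — no string distinguishes them.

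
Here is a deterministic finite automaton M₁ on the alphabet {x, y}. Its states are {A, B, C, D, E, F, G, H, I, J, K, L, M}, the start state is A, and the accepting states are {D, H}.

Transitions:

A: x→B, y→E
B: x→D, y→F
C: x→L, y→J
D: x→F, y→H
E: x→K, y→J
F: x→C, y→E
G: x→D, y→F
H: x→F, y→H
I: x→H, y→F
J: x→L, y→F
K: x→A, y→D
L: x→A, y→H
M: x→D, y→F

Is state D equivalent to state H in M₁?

Yes

States {G,I,M} cannot be reached from the start state, so discard them.
P0 = {D,H} | {A,B,C,E,F,J,K,L}.
On input x, block {A,B,C,E,F,J,K,L} splits into {A,C,E,F,J,K,L} and {B}.
Split {A,C,E,F,J,K,L} by δ(·,x) → {C,E,F,J,K,L} and {A}.
Refine {C,E,F,J,K,L} on symbol x: members go to different blocks, giving {C,E,F,J} and {K,L}.
On input x, block {C,E,F,J} splits into {C,E,J} and {F}.
Refine {C,E,J} on symbol y: members go to different blocks, giving {C,E} and {J}.
The partition is now stable with 7 blocks: {D,H} | {C,E} | {B} | {A} | {K,L} | {F} | {J}.
D and H lie in the same block of the stable partition, so they are equivalent — no string distinguishes them.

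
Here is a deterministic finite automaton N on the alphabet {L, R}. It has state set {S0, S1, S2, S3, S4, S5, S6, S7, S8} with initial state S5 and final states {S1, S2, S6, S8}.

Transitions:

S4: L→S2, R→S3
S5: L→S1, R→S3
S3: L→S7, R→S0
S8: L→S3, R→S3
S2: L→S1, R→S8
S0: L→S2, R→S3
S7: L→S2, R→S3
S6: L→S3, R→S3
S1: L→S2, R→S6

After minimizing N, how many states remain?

4

States {S4} cannot be reached from the start state, so discard them.
P0 = {S1,S2,S6,S8} | {S0,S3,S5,S7}.
Split {S1,S2,S6,S8} by δ(·,L) → {S1,S2} and {S6,S8}.
On input L, block {S0,S3,S5,S7} splits into {S0,S5,S7} and {S3}.
Stable partition: {S1,S2} | {S0,S5,S7} | {S6,S8} | {S3} — 4 equivalence classes.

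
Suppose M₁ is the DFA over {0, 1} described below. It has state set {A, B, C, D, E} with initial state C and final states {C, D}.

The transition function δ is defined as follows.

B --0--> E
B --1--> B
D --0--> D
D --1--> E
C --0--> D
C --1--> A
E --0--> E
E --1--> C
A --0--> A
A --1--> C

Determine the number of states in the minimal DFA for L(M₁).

2

States {B} cannot be reached from the start state, so discard them.
P0 = {C,D} | {A,E}.
The partition is now stable with 2 blocks: {C,D} | {A,E}.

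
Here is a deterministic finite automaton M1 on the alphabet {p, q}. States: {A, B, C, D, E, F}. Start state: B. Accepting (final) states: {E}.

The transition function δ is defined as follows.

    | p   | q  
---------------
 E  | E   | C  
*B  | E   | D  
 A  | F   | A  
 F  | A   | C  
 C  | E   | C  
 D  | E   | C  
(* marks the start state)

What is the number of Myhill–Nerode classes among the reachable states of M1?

First remove the unreachable states {A,F}; 4 states remain.
Initial partition by acceptance: {E} | {B,C,D}.
No further refinement is possible. Final partition (2 blocks): {E} | {B,C,D}.

2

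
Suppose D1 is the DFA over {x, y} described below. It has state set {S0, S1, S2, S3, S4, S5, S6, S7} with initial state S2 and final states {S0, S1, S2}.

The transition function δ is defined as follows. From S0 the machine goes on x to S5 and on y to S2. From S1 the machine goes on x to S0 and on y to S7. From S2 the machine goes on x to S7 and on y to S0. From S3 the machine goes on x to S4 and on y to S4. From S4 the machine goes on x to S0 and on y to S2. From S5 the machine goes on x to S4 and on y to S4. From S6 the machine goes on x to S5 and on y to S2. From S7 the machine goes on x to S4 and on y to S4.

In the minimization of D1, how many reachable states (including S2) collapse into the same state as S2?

2

States {S1,S3,S6} cannot be reached from the start state, so discard them.
Start with accepting vs non-accepting: {S0,S2} | {S4,S5,S7}.
Refine {S4,S5,S7} on symbol x: members go to different blocks, giving {S5,S7} and {S4}.
No further refinement is possible. Final partition (3 blocks): {S0,S2} | {S5,S7} | {S4}.
State S2 belongs to the block {S0,S2}, which has 2 states.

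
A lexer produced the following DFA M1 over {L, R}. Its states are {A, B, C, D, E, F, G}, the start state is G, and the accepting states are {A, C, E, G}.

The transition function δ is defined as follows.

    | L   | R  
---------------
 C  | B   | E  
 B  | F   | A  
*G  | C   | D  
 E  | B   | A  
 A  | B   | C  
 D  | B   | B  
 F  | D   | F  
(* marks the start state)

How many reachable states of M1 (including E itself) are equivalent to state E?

All states are reachable from the start state.
Initial partition by acceptance: {A,C,E,G} | {B,D,F}.
Refine {A,C,E,G} on symbol L: members go to different blocks, giving {A,C,E} and {G}.
On input R, block {B,D,F} splits into {D,F} and {B}.
Split {D,F} by δ(·,L) → {D} and {F}.
No further refinement is possible. Final partition (5 blocks): {A,C,E} | {D} | {G} | {B} | {F}.
State E belongs to the block {A,C,E}, which has 3 states.

3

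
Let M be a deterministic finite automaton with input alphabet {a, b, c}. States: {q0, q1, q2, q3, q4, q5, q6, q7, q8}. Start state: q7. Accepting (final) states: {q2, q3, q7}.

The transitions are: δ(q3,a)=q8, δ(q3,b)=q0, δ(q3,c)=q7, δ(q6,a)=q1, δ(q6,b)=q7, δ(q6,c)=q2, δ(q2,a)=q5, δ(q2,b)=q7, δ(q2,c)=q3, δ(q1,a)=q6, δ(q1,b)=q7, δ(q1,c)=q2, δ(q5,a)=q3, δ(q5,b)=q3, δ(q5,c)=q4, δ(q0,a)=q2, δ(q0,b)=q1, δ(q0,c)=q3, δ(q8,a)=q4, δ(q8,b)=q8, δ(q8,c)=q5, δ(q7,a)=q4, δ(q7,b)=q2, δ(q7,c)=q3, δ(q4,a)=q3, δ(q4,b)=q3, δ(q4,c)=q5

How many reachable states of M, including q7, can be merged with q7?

Start with accepting vs non-accepting: {q2,q3,q7} | {q0,q1,q4,q5,q6,q8}.
On input b, block {q2,q3,q7} splits into {q2,q7} and {q3}.
On input a, block {q0,q1,q4,q5,q6,q8} splits into {q1,q6,q8} and {q4,q5} and {q0}.
On input a, block {q1,q6,q8} splits into {q1,q6} and {q8}.
No further refinement is possible. Final partition (6 blocks): {q2,q7} | {q1,q6} | {q3} | {q4,q5} | {q0} | {q8}.
State q7 belongs to the block {q2,q7}, which has 2 states.

2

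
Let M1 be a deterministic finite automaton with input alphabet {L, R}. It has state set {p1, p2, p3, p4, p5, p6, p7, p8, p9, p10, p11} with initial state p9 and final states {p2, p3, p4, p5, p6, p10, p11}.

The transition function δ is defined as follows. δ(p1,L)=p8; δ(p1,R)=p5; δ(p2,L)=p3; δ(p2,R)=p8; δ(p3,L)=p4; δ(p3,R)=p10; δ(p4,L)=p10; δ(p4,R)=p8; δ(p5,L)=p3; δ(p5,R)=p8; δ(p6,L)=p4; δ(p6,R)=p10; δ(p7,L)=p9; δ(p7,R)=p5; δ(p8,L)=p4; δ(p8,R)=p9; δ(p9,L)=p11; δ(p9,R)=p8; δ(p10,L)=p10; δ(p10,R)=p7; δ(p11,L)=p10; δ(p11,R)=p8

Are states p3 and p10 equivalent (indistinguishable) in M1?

No

First remove the unreachable states {p1,p2,p6}; 8 states remain.
Start with accepting vs non-accepting: {p3,p4,p5,p10,p11} | {p7,p8,p9}.
On input R, block {p3,p4,p5,p10,p11} splits into {p4,p5,p10,p11} and {p3}.
Refine {p4,p5,p10,p11} on symbol L: members go to different blocks, giving {p4,p10,p11} and {p5}.
Refine {p7,p8,p9} on symbol L: members go to different blocks, giving {p8,p9} and {p7}.
Refine {p4,p10,p11} on symbol R: members go to different blocks, giving {p4,p11} and {p10}.
No further refinement is possible. Final partition (6 blocks): {p4,p11} | {p8,p9} | {p3} | {p5} | {p7} | {p10}.
p3 and p10 end up in different blocks, so they are distinguishable. For instance, the string 'R' is accepted from only p3.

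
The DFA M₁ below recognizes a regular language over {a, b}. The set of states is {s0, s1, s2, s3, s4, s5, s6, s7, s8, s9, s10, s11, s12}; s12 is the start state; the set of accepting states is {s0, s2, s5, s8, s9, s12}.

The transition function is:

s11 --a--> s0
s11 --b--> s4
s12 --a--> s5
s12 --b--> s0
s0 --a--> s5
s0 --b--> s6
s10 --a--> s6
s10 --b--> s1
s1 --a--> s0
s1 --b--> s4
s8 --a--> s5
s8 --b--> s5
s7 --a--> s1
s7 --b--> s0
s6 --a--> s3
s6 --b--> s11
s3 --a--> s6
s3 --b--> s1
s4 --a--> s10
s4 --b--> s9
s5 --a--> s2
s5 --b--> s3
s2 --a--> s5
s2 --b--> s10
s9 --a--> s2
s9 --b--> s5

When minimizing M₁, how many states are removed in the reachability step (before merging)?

BFS from s12 reaches {s0, s1, s2, s3, s4, s5, s6, s9, s10, s11, s12}; the 2 state(s) s7, s8 are never visited.

2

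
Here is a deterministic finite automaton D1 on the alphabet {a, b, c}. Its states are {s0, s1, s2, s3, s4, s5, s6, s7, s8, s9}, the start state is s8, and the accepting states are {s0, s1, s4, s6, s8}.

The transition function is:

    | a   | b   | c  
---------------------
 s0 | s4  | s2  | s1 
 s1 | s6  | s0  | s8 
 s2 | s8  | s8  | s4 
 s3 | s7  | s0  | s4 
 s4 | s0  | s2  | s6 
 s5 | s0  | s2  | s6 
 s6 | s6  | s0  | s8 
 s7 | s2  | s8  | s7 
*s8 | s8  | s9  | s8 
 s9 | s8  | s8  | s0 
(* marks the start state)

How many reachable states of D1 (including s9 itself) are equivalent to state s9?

2

First remove the unreachable states {s3,s5,s7}; 7 states remain.
Start with accepting vs non-accepting: {s0,s1,s4,s6,s8} | {s2,s9}.
Split {s0,s1,s4,s6,s8} by δ(·,b) → {s0,s4,s8} and {s1,s6}.
On input c, block {s0,s4,s8} splits into {s0,s4} and {s8}.
The partition is now stable with 4 blocks: {s0,s4} | {s2,s9} | {s1,s6} | {s8}.
The equivalence class containing s9 is {s2,s9}, of size 2.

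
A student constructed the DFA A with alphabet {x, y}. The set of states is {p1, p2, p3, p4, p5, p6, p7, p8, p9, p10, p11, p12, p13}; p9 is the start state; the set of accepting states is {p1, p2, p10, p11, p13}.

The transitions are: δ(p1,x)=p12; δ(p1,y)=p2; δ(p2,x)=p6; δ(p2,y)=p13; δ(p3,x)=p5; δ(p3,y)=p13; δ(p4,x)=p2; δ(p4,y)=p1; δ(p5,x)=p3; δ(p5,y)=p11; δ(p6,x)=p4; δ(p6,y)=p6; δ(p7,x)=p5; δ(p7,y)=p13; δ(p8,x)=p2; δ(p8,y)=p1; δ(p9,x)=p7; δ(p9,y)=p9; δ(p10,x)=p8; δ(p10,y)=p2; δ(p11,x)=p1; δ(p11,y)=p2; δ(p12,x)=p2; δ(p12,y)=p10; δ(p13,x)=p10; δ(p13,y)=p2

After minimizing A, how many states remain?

7

Start with accepting vs non-accepting: {p1,p2,p10,p11,p13} | {p3,p4,p5,p6,p7,p8,p9,p12}.
Refine {p1,p2,p10,p11,p13} on symbol x: members go to different blocks, giving {p1,p2,p10} and {p11,p13}.
On input y, block {p1,p2,p10} splits into {p1,p10} and {p2}.
Refine {p3,p4,p5,p6,p7,p8,p9,p12} on symbol x: members go to different blocks, giving {p3,p5,p6,p7,p9} and {p4,p8,p12}.
Refine {p3,p5,p6,p7,p9} on symbol x: members go to different blocks, giving {p3,p5,p7,p9} and {p6}.
Split {p3,p5,p7,p9} by δ(·,y) → {p3,p5,p7} and {p9}.
The partition is now stable with 7 blocks: {p1,p10} | {p3,p5,p7} | {p11,p13} | {p2} | {p4,p8,p12} | {p6} | {p9}.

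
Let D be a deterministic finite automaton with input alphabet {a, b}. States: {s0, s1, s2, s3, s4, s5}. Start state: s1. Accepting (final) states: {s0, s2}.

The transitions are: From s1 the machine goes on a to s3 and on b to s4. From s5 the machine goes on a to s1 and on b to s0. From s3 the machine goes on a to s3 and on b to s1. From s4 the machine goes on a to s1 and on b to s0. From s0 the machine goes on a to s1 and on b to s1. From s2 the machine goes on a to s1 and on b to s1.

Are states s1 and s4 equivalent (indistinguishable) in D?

States {s2,s5} cannot be reached from the start state, so discard them.
Start with accepting vs non-accepting: {s0} | {s1,s3,s4}.
On input b, block {s1,s3,s4} splits into {s1,s3} and {s4}.
Refine {s1,s3} on symbol b: members go to different blocks, giving {s1} and {s3}.
The partition is now stable with 4 blocks: {s0} | {s1} | {s4} | {s3}.
s1 and s4 end up in different blocks, so they are distinguishable. For instance, the string 'b' is accepted from only s4.

No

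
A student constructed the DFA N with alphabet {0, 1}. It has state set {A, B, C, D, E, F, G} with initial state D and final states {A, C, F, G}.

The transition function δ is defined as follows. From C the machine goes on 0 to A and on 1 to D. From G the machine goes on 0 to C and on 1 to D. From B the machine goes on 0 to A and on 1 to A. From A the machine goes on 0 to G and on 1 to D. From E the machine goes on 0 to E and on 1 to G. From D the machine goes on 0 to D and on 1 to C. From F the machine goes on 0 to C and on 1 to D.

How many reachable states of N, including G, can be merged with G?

Reachable states from the start: {A,C,D,G}. Unreachable: {B,E,F} — drop them.
Start with accepting vs non-accepting: {A,C,G} | {D}.
Stable partition: {A,C,G} | {D} — 2 equivalence classes.
State G belongs to the block {A,C,G}, which has 3 states.

3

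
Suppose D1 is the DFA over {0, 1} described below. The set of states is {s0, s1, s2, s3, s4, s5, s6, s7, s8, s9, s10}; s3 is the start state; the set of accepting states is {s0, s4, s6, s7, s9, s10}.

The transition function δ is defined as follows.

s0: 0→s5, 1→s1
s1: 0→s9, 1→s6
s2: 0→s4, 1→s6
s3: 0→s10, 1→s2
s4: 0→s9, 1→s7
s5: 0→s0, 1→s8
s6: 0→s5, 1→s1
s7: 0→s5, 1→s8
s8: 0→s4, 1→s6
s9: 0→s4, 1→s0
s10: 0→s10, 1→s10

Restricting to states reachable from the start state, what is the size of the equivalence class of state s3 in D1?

1

All states are reachable from the start state.
Start with accepting vs non-accepting: {s0,s4,s6,s7,s9,s10} | {s1,s2,s3,s5,s8}.
Refine {s0,s4,s6,s7,s9,s10} on symbol 0: members go to different blocks, giving {s0,s6,s7} and {s4,s9,s10}.
Split {s1,s2,s3,s5,s8} by δ(·,0) → {s1,s2,s3,s8} and {s5}.
Refine {s1,s2,s3,s8} on symbol 1: members go to different blocks, giving {s1,s2,s8} and {s3}.
Refine {s4,s9,s10} on symbol 1: members go to different blocks, giving {s4,s9} and {s10}.
The partition is now stable with 6 blocks: {s0,s6,s7} | {s1,s2,s8} | {s4,s9} | {s5} | {s3} | {s10}.
State s3 belongs to the block {s3}, which has 1 states.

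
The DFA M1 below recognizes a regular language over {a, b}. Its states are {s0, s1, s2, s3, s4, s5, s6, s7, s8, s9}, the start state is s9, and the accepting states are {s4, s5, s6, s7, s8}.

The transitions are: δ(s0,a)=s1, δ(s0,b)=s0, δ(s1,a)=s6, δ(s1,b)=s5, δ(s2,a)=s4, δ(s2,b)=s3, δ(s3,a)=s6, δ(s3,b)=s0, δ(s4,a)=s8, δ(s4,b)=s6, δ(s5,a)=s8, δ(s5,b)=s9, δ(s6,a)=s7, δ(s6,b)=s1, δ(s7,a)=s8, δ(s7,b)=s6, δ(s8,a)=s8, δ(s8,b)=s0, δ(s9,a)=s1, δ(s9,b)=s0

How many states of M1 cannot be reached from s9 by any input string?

3

Starting at s9 and following transitions, the reachable set is {s0, s1, s5, s6, s7, s8, s9}. That leaves s2, s3, s4 unreachable — 3 in total.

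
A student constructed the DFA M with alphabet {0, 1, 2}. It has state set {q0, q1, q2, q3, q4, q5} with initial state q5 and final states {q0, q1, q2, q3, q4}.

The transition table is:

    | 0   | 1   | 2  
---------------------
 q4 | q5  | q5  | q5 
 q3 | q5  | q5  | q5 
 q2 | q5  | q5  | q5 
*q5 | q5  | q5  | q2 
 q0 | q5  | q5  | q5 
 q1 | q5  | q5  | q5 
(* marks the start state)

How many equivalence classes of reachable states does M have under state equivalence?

2

States {q0,q1,q3,q4} cannot be reached from the start state, so discard them.
Initial partition by acceptance: {q2} | {q5}.
The partition is now stable with 2 blocks: {q2} | {q5}.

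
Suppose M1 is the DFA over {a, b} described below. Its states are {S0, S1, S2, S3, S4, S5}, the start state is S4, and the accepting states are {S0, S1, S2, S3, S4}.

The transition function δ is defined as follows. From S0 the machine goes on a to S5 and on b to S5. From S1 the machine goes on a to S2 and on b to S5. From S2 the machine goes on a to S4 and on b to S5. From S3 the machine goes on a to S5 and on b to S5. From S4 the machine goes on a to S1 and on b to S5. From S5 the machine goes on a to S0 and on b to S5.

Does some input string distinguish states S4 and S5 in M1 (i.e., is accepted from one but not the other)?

Yes

Reachable states from the start: {S0,S1,S2,S4,S5}. Unreachable: {S3} — drop them.
Initial partition by acceptance: {S0,S1,S2,S4} | {S5}.
On input a, block {S0,S1,S2,S4} splits into {S1,S2,S4} and {S0}.
No further refinement is possible. Final partition (3 blocks): {S1,S2,S4} | {S5} | {S0}.
S4 and S5 end up in different blocks, so they are distinguishable. For instance, the string 'ε' is accepted from only S4.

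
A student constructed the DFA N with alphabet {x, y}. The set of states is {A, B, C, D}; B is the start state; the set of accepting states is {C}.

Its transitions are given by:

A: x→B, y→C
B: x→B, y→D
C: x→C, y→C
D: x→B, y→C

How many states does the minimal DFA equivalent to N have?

3

Reachable states from the start: {B,C,D}. Unreachable: {A} — drop them.
Initial partition by acceptance: {C} | {B,D}.
Split {B,D} by δ(·,y) → {B} and {D}.
The partition is now stable with 3 blocks: {C} | {B} | {D}.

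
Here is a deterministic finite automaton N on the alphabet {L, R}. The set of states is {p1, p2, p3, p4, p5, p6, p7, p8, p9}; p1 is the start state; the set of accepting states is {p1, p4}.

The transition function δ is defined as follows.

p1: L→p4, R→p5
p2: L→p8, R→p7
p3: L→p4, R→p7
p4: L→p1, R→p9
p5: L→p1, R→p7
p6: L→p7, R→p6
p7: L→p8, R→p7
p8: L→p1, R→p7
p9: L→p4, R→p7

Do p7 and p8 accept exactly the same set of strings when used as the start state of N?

Reachable states from the start: {p1,p4,p5,p7,p8,p9}. Unreachable: {p2,p3,p6} — drop them.
P0 = {p1,p4} | {p5,p7,p8,p9}.
Split {p5,p7,p8,p9} by δ(·,L) → {p5,p8,p9} and {p7}.
The partition is now stable with 3 blocks: {p1,p4} | {p5,p8,p9} | {p7}.
p7 and p8 end up in different blocks, so they are distinguishable. For instance, the string 'L' is accepted from only p8.

No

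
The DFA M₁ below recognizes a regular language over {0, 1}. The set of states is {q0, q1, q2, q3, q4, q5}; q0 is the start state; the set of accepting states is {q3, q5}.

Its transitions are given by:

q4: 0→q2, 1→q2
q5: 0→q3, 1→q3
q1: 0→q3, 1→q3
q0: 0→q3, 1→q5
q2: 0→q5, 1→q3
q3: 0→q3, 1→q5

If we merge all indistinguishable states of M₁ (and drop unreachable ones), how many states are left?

First remove the unreachable states {q1,q2,q4}; 3 states remain.
Start with accepting vs non-accepting: {q3,q5} | {q0}.
Stable partition: {q3,q5} | {q0} — 2 equivalence classes.

2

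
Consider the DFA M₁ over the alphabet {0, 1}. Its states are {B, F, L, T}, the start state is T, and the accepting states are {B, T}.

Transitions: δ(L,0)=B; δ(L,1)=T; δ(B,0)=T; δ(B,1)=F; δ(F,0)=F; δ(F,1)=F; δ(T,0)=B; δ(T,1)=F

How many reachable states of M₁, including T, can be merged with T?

States {L} cannot be reached from the start state, so discard them.
P0 = {B,T} | {F}.
The partition is now stable with 2 blocks: {B,T} | {F}.
State T belongs to the block {B,T}, which has 2 states.

2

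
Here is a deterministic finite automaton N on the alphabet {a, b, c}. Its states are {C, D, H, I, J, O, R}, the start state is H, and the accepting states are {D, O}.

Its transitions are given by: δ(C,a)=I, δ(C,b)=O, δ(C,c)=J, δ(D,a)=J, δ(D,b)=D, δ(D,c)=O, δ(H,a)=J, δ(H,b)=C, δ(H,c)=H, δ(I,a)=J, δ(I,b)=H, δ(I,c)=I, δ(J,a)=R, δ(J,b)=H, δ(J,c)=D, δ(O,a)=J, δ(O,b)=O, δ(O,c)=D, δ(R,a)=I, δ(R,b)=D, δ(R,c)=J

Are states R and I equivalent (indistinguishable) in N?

No

Every state is reachable, so we keep all 7.
Initial partition by acceptance: {D,O} | {C,H,I,J,R}.
On input b, block {C,H,I,J,R} splits into {H,I,J} and {C,R}.
Refine {H,I,J} on symbol a: members go to different blocks, giving {H,I} and {J}.
Refine {H,I} on symbol b: members go to different blocks, giving {I} and {H}.
The partition is now stable with 5 blocks: {D,O} | {I} | {C,R} | {J} | {H}.
R and I end up in different blocks, so they are distinguishable. For instance, the string 'b' is accepted from only R.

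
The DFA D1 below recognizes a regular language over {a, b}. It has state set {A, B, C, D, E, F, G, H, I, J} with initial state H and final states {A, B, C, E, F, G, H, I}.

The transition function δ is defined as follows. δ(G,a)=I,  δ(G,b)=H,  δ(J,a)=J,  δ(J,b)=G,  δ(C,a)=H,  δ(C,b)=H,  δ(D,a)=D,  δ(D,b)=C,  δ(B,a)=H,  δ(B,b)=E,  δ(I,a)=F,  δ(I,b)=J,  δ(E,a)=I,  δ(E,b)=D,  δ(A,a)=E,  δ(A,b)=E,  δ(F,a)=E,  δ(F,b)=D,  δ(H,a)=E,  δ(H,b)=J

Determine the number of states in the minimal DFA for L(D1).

3

First remove the unreachable states {A,B}; 8 states remain.
P0 = {C,E,F,G,H,I} | {D,J}.
Refine {C,E,F,G,H,I} on symbol b: members go to different blocks, giving {E,F,H,I} and {C,G}.
Stable partition: {E,F,H,I} | {D,J} | {C,G} — 3 equivalence classes.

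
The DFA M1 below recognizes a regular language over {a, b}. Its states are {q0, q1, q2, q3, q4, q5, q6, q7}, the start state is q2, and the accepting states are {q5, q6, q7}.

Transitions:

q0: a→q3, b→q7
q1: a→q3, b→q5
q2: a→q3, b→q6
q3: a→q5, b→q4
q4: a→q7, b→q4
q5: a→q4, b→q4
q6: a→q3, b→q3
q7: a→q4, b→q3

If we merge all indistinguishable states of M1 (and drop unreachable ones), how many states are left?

3

Reachable states from the start: {q2,q3,q4,q5,q6,q7}. Unreachable: {q0,q1} — drop them.
Start with accepting vs non-accepting: {q5,q6,q7} | {q2,q3,q4}.
Refine {q2,q3,q4} on symbol a: members go to different blocks, giving {q3,q4} and {q2}.
The partition is now stable with 3 blocks: {q5,q6,q7} | {q3,q4} | {q2}.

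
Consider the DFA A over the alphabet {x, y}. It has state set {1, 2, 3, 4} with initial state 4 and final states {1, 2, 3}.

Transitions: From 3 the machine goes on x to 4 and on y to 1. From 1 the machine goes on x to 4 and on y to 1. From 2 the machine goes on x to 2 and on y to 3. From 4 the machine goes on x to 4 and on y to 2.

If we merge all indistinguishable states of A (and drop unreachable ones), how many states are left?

3

Every state is reachable, so we keep all 4.
Initial partition by acceptance: {1,2,3} | {4}.
Refine {1,2,3} on symbol x: members go to different blocks, giving {1,3} and {2}.
Stable partition: {1,3} | {4} | {2} — 3 equivalence classes.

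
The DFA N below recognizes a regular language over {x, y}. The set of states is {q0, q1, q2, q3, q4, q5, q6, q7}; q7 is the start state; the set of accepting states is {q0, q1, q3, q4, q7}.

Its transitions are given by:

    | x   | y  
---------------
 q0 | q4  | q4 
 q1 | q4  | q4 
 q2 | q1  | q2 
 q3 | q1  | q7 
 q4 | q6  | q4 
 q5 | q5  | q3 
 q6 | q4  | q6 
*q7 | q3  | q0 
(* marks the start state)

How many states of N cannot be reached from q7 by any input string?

No path from q7 leads to q2, q5; the other 6 states are all reachable.

2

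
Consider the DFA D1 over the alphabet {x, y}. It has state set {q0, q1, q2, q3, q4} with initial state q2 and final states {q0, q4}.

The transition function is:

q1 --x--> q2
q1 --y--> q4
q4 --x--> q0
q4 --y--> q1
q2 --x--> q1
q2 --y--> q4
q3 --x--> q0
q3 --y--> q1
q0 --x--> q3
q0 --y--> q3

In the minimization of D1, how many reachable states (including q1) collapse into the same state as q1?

Start with accepting vs non-accepting: {q0,q4} | {q1,q2,q3}.
Split {q0,q4} by δ(·,x) → {q0} and {q4}.
On input x, block {q1,q2,q3} splits into {q1,q2} and {q3}.
Stable partition: {q0} | {q1,q2} | {q4} | {q3} — 4 equivalence classes.
The equivalence class containing q1 is {q1,q2}, of size 2.

2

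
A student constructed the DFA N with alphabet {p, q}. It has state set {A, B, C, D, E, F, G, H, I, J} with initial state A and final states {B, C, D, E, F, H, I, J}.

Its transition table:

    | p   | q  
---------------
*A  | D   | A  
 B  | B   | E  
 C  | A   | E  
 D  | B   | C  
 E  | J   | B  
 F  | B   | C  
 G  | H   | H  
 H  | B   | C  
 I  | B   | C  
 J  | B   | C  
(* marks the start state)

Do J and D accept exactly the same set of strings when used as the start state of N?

Yes

Reachable states from the start: {A,B,C,D,E,J}. Unreachable: {F,G,H,I} — drop them.
Initial partition by acceptance: {B,C,D,E,J} | {A}.
Split {B,C,D,E,J} by δ(·,p) → {B,D,E,J} and {C}.
On input q, block {B,D,E,J} splits into {B,E} and {D,J}.
Refine {B,E} on symbol p: members go to different blocks, giving {B} and {E}.
Stable partition: {B} | {A} | {C} | {D,J} | {E} — 5 equivalence classes.
J and D lie in the same block of the stable partition, so they are equivalent — no string distinguishes them.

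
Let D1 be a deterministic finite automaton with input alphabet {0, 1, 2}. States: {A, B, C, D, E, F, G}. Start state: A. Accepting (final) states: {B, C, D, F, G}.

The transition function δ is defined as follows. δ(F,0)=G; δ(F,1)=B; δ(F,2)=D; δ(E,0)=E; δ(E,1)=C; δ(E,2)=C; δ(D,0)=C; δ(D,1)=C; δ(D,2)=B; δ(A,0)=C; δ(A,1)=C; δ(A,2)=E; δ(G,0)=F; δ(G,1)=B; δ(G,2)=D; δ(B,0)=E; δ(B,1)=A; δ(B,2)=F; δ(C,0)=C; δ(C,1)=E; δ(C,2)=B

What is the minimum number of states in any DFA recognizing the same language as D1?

P0 = {B,C,D,F,G} | {A,E}.
On input 0, block {B,C,D,F,G} splits into {C,D,F,G} and {B}.
On input 1, block {C,D,F,G} splits into {F,G} and {C} and {D}.
Split {A,E} by δ(·,0) → {A} and {E}.
Stable partition: {F,G} | {A} | {B} | {C} | {D} | {E} — 6 equivalence classes.

6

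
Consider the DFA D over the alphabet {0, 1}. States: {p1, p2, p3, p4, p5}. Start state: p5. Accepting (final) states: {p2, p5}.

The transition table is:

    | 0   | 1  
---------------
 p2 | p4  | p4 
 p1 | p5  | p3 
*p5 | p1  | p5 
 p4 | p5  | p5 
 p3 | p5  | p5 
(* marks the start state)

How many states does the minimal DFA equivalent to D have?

First remove the unreachable states {p2,p4}; 3 states remain.
Start with accepting vs non-accepting: {p5} | {p1,p3}.
Refine {p1,p3} on symbol 1: members go to different blocks, giving {p1} and {p3}.
The partition is now stable with 3 blocks: {p5} | {p1} | {p3}.

3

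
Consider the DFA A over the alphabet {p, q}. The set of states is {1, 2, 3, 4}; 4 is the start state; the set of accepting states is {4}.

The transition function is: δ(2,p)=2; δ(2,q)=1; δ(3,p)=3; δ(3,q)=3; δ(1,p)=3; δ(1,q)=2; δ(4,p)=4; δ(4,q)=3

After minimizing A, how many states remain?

2

First remove the unreachable states {1,2}; 2 states remain.
P0 = {4} | {3}.
Stable partition: {4} | {3} — 2 equivalence classes.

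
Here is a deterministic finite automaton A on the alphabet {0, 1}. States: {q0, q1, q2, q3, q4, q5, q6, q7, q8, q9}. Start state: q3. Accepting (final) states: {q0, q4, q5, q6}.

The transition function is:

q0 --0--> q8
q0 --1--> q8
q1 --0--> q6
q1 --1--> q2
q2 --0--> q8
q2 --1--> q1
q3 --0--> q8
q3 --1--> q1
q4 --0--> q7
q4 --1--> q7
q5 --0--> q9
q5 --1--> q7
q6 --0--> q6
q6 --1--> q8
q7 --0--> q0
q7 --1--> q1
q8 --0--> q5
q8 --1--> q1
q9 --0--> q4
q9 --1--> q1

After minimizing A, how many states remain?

Every state is reachable, so we keep all 10.
Initial partition by acceptance: {q0,q4,q5,q6} | {q1,q2,q3,q7,q8,q9}.
On input 0, block {q0,q4,q5,q6} splits into {q0,q4,q5} and {q6}.
Refine {q1,q2,q3,q7,q8,q9} on symbol 0: members go to different blocks, giving {q7,q8,q9} and {q2,q3} and {q1}.
Stable partition: {q0,q4,q5} | {q7,q8,q9} | {q6} | {q2,q3} | {q1} — 5 equivalence classes.

5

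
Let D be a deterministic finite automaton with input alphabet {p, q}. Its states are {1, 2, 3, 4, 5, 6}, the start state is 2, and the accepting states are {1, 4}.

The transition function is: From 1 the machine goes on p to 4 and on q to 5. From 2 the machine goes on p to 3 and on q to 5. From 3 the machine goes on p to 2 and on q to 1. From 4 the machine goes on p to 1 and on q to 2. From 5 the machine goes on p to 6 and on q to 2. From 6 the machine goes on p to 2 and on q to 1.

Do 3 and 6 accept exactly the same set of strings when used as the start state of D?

P0 = {1,4} | {2,3,5,6}.
Split {2,3,5,6} by δ(·,q) → {2,5} and {3,6}.
Stable partition: {1,4} | {2,5} | {3,6} — 3 equivalence classes.
3 and 6 lie in the same block of the stable partition, so they are equivalent — no string distinguishes them.

Yes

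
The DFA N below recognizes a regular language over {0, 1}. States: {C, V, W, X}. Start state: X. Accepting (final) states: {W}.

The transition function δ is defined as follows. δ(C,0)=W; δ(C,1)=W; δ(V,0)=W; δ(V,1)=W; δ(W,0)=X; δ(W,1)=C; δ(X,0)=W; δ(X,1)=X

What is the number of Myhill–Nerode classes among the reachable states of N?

3

Reachable states from the start: {C,W,X}. Unreachable: {V} — drop them.
P0 = {W} | {C,X}.
On input 1, block {C,X} splits into {C} and {X}.
The partition is now stable with 3 blocks: {W} | {C} | {X}.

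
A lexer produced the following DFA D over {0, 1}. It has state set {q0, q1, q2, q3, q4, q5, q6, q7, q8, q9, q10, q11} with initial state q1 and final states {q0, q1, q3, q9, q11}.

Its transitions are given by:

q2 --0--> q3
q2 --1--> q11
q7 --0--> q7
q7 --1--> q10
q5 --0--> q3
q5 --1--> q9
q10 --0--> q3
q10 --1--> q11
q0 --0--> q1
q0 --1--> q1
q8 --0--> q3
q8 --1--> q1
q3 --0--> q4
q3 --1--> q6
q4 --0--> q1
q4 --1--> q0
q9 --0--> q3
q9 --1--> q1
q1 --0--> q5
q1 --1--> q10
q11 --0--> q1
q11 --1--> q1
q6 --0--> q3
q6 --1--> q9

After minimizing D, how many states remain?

3

States {q2,q7,q8} cannot be reached from the start state, so discard them.
P0 = {q0,q1,q3,q9,q11} | {q4,q5,q6,q10}.
On input 0, block {q0,q1,q3,q9,q11} splits into {q0,q9,q11} and {q1,q3}.
The partition is now stable with 3 blocks: {q0,q9,q11} | {q4,q5,q6,q10} | {q1,q3}.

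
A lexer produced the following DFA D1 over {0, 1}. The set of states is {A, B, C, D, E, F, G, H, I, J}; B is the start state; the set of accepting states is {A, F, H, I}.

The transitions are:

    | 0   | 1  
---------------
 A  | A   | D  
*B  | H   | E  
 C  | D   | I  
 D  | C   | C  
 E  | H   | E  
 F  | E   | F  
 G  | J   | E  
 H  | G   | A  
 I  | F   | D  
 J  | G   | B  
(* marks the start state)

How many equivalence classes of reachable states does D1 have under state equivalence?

8

Every state is reachable, so we keep all 10.
P0 = {A,F,H,I} | {B,C,D,E,G,J}.
On input 0, block {A,F,H,I} splits into {A,I} and {F,H}.
Split {A,I} by δ(·,0) → {A} and {I}.
Split {B,C,D,E,G,J} by δ(·,0) → {C,D,G,J} and {B,E}.
On input 1, block {C,D,G,J} splits into {G,J} and {C} and {D}.
Refine {F,H} on symbol 0: members go to different blocks, giving {F} and {H}.
Stable partition: {A} | {G,J} | {F} | {I} | {B,E} | {C} | {D} | {H} — 8 equivalence classes.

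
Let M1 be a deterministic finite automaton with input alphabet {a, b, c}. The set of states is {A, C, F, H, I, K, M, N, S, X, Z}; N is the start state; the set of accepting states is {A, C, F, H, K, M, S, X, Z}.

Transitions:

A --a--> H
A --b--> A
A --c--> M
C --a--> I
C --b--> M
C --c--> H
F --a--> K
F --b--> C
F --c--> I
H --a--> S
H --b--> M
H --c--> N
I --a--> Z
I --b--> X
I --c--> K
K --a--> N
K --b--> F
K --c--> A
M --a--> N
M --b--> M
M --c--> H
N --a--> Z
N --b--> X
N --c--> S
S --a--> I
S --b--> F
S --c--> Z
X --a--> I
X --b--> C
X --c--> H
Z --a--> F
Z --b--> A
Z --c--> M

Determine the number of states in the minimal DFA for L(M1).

Every state is reachable, so we keep all 11.
Initial partition by acceptance: {A,C,F,H,K,M,S,X,Z} | {I,N}.
Refine {A,C,F,H,K,M,S,X,Z} on symbol a: members go to different blocks, giving {C,K,M,S,X} and {A,F,H,Z}.
On input b, block {C,K,M,S,X} splits into {C,M,X} and {K,S}.
Refine {A,F,H,Z} on symbol a: members go to different blocks, giving {F,H} and {A,Z}.
No further refinement is possible. Final partition (5 blocks): {C,M,X} | {I,N} | {F,H} | {K,S} | {A,Z}.

5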